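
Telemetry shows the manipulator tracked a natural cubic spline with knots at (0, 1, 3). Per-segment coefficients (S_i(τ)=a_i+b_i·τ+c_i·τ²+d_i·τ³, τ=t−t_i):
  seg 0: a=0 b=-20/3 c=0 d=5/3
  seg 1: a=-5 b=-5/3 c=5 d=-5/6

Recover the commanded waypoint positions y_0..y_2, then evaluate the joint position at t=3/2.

y_0 = S_0(0) = a_0 = 0
y_1 = S_1(0) = a_1 = -5
y_2 = S_1(2) = 5
t_q=3/2 is in segment 1 (τ=1/2); S_1(τ)=-75/16

y_0=0 y_1=-5 y_2=5
S(3/2) = -75/16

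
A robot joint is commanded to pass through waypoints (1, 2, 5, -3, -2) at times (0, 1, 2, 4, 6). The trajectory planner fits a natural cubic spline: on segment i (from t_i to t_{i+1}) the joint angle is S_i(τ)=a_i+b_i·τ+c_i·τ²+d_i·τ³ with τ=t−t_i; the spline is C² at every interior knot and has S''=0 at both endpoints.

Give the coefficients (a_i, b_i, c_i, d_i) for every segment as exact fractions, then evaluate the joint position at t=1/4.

  seg 0: a=1 b=5/56 c=0 d=51/56
  seg 1: a=2 b=79/28 c=153/56 d=-143/56
  seg 2: a=5 b=5/8 c=-69/14 d=293/224
  seg 3: a=-3 b=-95/28 c=327/112 d=-109/224
S(1/4) = 3715/3584

Δ: Δ0=1, Δ1=3, Δ2=-4, Δ3=1/2
row 1: diag=4, rhs=12; c'=1/4, d'=3
row 2: denom=6−1·1/4=23/4; d'=(-42−1·3)/(23/4)=-180/23
row 3: denom=8−2·8/23=168/23; d'=(27−2·-180/23)/(168/23)=327/56
back: M3=327/56
back: M2=-180/23−8/23·327/56=-69/7
back: M1=3−1/4·-69/7=153/28
M: M0=0, M1=153/28, M2=-69/7, M3=327/56, M4=0
seg 0: a=1, c=M0/2=0, d=(M1−M0)/(6·1)=51/56, b=Δ0−h0·(2M0+M1)/6=5/56
seg 1: a=2, c=M1/2=153/56, d=(M2−M1)/(6·1)=-143/56, b=Δ1−h1·(2M1+M2)/6=79/28
seg 2: a=5, c=M2/2=-69/14, d=(M3−M2)/(6·2)=293/224, b=Δ2−h2·(2M2+M3)/6=5/8
seg 3: a=-3, c=M3/2=327/112, d=(M4−M3)/(6·2)=-109/224, b=Δ3−h3·(2M3+M4)/6=-95/28
t_q=1/4 → seg 0, τ=1/4; S=1+5/56·τ+0·τ²+51/56·τ³=3715/3584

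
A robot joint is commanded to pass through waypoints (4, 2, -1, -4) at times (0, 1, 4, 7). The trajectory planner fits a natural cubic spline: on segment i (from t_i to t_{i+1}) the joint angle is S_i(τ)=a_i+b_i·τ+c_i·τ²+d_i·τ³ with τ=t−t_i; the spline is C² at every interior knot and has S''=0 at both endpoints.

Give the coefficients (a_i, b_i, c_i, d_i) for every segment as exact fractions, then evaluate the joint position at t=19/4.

Δ: Δ0=-2, Δ1=-1, Δ2=-1
row 1: diag=8, rhs=6; c'=3/8, d'=3/4
row 2: denom=12−3·3/8=87/8; d'=(0−3·3/4)/(87/8)=-6/29
back: M2=-6/29
back: M1=3/4−3/8·-6/29=24/29
M: M0=0, M1=24/29, M2=-6/29, M3=0
seg 0: a=4, c=M0/2=0, d=(M1−M0)/(6·1)=4/29, b=Δ0−h0·(2M0+M1)/6=-62/29
seg 1: a=2, c=M1/2=12/29, d=(M2−M1)/(6·3)=-5/87, b=Δ1−h1·(2M1+M2)/6=-50/29
seg 2: a=-1, c=M2/2=-3/29, d=(M3−M2)/(6·3)=1/87, b=Δ2−h2·(2M2+M3)/6=-23/29
t_q=19/4 → seg 2, τ=3/4; S=-1+-23/29·τ+-3/29·τ²+1/87·τ³=-3059/1856

  seg 0: a=4 b=-62/29 c=0 d=4/29
  seg 1: a=2 b=-50/29 c=12/29 d=-5/87
  seg 2: a=-1 b=-23/29 c=-3/29 d=1/87
S(19/4) = -3059/1856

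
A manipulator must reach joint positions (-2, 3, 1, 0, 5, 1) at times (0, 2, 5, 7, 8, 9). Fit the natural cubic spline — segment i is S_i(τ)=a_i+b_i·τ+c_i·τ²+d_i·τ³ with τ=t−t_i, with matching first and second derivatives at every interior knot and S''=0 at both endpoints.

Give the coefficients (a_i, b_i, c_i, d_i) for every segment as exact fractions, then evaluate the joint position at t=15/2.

Δ: Δ0=5/2, Δ1=-2/3, Δ2=-1/2, Δ3=5, Δ4=-4
row 1: diag=10, rhs=-19; c'=3/10, d'=-19/10
row 2: denom=10−3·3/10=91/10; d'=(1−3·-19/10)/(91/10)=67/91
row 3: denom=6−2·20/91=506/91; d'=(33−2·67/91)/(506/91)=2869/506
row 4: denom=4−1·91/506=1933/506; d'=(-54−1·2869/506)/(1933/506)=-30193/1933
back: M4=-30193/1933
back: M3=2869/506−91/506·-30193/1933=16390/1933
back: M2=67/91−20/91·16390/1933=-2179/1933
back: M1=-19/10−3/10·-2179/1933=-3019/1933
M: M0=0, M1=-3019/1933, M2=-2179/1933, M3=16390/1933, M4=-30193/1933, M5=0
seg 0: a=-2, c=M0/2=0, d=(M1−M0)/(6·2)=-3019/23196, b=Δ0−h0·(2M0+M1)/6=35033/11598
seg 1: a=3, c=M1/2=-3019/3866, d=(M2−M1)/(6·3)=140/5799, b=Δ1−h1·(2M1+M2)/6=16919/11598
seg 2: a=1, c=M2/2=-2179/3866, d=(M3−M2)/(6·2)=18569/23196, b=Δ2−h2·(2M2+M3)/6=-29863/11598
seg 3: a=0, c=M3/2=8195/1933, d=(M4−M3)/(6·1)=-46583/11598, b=Δ3−h3·(2M3+M4)/6=55403/11598
seg 4: a=5, c=M4/2=-30193/3866, d=(M5−M4)/(6·1)=30193/11598, b=Δ4−h4·(2M4+M5)/6=6997/5799
t_q=15/2 → seg 3, τ=1/2; S=0+55403/11598·τ+8195/1933·τ²+-46583/11598·τ³=91123/30928

  seg 0: a=-2 b=35033/11598 c=0 d=-3019/23196
  seg 1: a=3 b=16919/11598 c=-3019/3866 d=140/5799
  seg 2: a=1 b=-29863/11598 c=-2179/3866 d=18569/23196
  seg 3: a=0 b=55403/11598 c=8195/1933 d=-46583/11598
  seg 4: a=5 b=6997/5799 c=-30193/3866 d=30193/11598
S(15/2) = 91123/30928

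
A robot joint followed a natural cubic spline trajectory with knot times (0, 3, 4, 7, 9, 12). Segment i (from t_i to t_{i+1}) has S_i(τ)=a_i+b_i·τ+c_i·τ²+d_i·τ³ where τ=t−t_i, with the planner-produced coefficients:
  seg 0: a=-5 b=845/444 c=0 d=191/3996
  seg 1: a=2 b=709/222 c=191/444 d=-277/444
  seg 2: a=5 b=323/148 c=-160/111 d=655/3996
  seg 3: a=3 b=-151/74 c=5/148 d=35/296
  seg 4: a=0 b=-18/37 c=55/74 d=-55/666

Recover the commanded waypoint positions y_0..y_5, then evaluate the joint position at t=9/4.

y_0=-5 y_1=2 y_2=5 y_3=3 y_4=0 y_5=3
S(9/4) = -1643/9472

y_0 = S_0(0) = a_0 = -5
y_1 = S_1(0) = a_1 = 2
y_2 = S_2(0) = a_2 = 5
y_3 = S_3(0) = a_3 = 3
y_4 = S_4(0) = a_4 = 0
y_5 = S_4(3) = 3
t_q=9/4 is in segment 0 (τ=9/4); S_0(τ)=-1643/9472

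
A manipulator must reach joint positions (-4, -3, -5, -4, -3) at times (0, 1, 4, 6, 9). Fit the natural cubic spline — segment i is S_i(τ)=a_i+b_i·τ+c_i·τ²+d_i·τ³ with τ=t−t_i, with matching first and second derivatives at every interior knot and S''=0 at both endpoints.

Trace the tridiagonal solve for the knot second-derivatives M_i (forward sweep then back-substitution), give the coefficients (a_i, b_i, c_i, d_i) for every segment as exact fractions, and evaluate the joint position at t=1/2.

  seg 0: a=-4 b=437/339 c=0 d=-98/339
  seg 1: a=-3 b=143/339 c=-98/113 d=19/113
  seg 2: a=-5 b=-82/339 c=73/113 d=-373/2712
  seg 3: a=-4 b=469/678 c=-81/452 d=9/452
S(1/2) = -1533/452

Δ: Δ0=1, Δ1=-2/3, Δ2=1/2, Δ3=1/3
row 1: diag=8, rhs=-10; c'=3/8, d'=-5/4
row 2: denom=10−3·3/8=71/8; d'=(7−3·-5/4)/(71/8)=86/71
row 3: denom=10−2·16/71=678/71; d'=(-1−2·86/71)/(678/71)=-81/226
back: M3=-81/226
back: M2=86/71−16/71·-81/226=146/113
back: M1=-5/4−3/8·146/113=-196/113
M: M0=0, M1=-196/113, M2=146/113, M3=-81/226, M4=0
seg 0: a=-4, c=M0/2=0, d=(M1−M0)/(6·1)=-98/339, b=Δ0−h0·(2M0+M1)/6=437/339
seg 1: a=-3, c=M1/2=-98/113, d=(M2−M1)/(6·3)=19/113, b=Δ1−h1·(2M1+M2)/6=143/339
seg 2: a=-5, c=M2/2=73/113, d=(M3−M2)/(6·2)=-373/2712, b=Δ2−h2·(2M2+M3)/6=-82/339
seg 3: a=-4, c=M3/2=-81/452, d=(M4−M3)/(6·3)=9/452, b=Δ3−h3·(2M3+M4)/6=469/678
t_q=1/2 → seg 0, τ=1/2; S=-4+437/339·τ+0·τ²+-98/339·τ³=-1533/452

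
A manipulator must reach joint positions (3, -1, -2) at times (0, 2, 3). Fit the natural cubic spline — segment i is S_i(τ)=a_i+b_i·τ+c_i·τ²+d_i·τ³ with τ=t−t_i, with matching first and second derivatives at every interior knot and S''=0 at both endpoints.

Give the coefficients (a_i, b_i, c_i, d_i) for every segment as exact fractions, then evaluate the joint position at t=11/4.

  seg 0: a=3 b=-7/3 c=0 d=1/12
  seg 1: a=-1 b=-4/3 c=1/2 d=-1/6
S(11/4) = -229/128

Δ: Δ0=-2, Δ1=-1
row 1: diag=6, rhs=6; c'=1/6, d'=1
back: M1=1
M: M0=0, M1=1, M2=0
seg 0: a=3, c=M0/2=0, d=(M1−M0)/(6·2)=1/12, b=Δ0−h0·(2M0+M1)/6=-7/3
seg 1: a=-1, c=M1/2=1/2, d=(M2−M1)/(6·1)=-1/6, b=Δ1−h1·(2M1+M2)/6=-4/3
t_q=11/4 → seg 1, τ=3/4; S=-1+-4/3·τ+1/2·τ²+-1/6·τ³=-229/128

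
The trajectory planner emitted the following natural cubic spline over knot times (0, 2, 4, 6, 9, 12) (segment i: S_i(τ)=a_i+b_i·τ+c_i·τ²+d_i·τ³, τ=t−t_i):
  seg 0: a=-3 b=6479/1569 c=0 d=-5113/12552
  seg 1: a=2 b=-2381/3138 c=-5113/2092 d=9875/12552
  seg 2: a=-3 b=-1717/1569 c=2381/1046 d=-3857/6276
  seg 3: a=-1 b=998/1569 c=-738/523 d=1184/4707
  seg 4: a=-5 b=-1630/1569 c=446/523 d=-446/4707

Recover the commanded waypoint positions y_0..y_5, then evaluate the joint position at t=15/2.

y_0=-3 y_1=2 y_2=-3 y_3=-1 y_4=-5 y_5=-3
S(15/2) = -2481/1046

y_0 = S_0(0) = a_0 = -3
y_1 = S_1(0) = a_1 = 2
y_2 = S_2(0) = a_2 = -3
y_3 = S_3(0) = a_3 = -1
y_4 = S_4(0) = a_4 = -5
y_5 = S_4(3) = -3
t_q=15/2 is in segment 3 (τ=3/2); S_3(τ)=-2481/1046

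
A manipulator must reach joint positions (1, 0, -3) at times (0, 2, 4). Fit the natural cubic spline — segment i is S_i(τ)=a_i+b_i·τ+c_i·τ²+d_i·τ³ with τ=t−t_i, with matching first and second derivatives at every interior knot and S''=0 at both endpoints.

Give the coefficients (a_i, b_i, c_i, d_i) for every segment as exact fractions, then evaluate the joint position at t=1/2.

  seg 0: a=1 b=-1/4 c=0 d=-1/16
  seg 1: a=0 b=-1 c=-3/8 d=1/16
S(1/2) = 111/128

Δ: Δ0=-1/2, Δ1=-3/2
row 1: diag=8, rhs=-6; c'=1/4, d'=-3/4
back: M1=-3/4
M: M0=0, M1=-3/4, M2=0
seg 0: a=1, c=M0/2=0, d=(M1−M0)/(6·2)=-1/16, b=Δ0−h0·(2M0+M1)/6=-1/4
seg 1: a=0, c=M1/2=-3/8, d=(M2−M1)/(6·2)=1/16, b=Δ1−h1·(2M1+M2)/6=-1
t_q=1/2 → seg 0, τ=1/2; S=1+-1/4·τ+0·τ²+-1/16·τ³=111/128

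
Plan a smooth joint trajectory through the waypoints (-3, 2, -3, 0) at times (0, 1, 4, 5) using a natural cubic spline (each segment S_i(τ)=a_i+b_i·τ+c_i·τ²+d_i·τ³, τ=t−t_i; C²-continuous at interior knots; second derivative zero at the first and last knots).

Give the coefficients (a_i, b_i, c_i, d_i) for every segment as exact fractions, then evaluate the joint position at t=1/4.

Δ: Δ0=5, Δ1=-5/3, Δ2=3
row 1: diag=8, rhs=-40; c'=3/8, d'=-5
row 2: denom=8−3·3/8=55/8; d'=(28−3·-5)/(55/8)=344/55
back: M2=344/55
back: M1=-5−3/8·344/55=-404/55
M: M0=0, M1=-404/55, M2=344/55, M3=0
seg 0: a=-3, c=M0/2=0, d=(M1−M0)/(6·1)=-202/165, b=Δ0−h0·(2M0+M1)/6=1027/165
seg 1: a=2, c=M1/2=-202/55, d=(M2−M1)/(6·3)=34/45, b=Δ1−h1·(2M1+M2)/6=421/165
seg 2: a=-3, c=M2/2=172/55, d=(M3−M2)/(6·1)=-172/165, b=Δ2−h2·(2M2+M3)/6=151/165
t_q=1/4 → seg 0, τ=1/4; S=-3+1027/165·τ+0·τ²+-202/165·τ³=-515/352

  seg 0: a=-3 b=1027/165 c=0 d=-202/165
  seg 1: a=2 b=421/165 c=-202/55 d=34/45
  seg 2: a=-3 b=151/165 c=172/55 d=-172/165
S(1/4) = -515/352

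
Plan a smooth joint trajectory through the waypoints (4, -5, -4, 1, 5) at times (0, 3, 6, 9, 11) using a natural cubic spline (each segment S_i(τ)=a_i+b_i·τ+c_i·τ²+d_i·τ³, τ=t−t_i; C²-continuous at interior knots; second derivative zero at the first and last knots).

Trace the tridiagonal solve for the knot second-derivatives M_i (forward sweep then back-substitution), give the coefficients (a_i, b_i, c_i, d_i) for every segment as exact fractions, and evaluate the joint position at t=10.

  seg 0: a=4 b=-175/46 c=0 d=37/414
  seg 1: a=-5 b=-32/23 c=37/46 d=-95/1242
  seg 2: a=-4 b=63/46 c=8/69 d=-7/1242
  seg 3: a=1 b=44/23 c=3/46 d=-1/92
S(10) = 273/92

Δ: Δ0=-3, Δ1=1/3, Δ2=5/3, Δ3=2
row 1: diag=12, rhs=20; c'=1/4, d'=5/3
row 2: denom=12−3·1/4=45/4; d'=(8−3·5/3)/(45/4)=4/15
row 3: denom=10−3·4/15=46/5; d'=(2−3·4/15)/(46/5)=3/23
back: M3=3/23
back: M2=4/15−4/15·3/23=16/69
back: M1=5/3−1/4·16/69=37/23
M: M0=0, M1=37/23, M2=16/69, M3=3/23, M4=0
seg 0: a=4, c=M0/2=0, d=(M1−M0)/(6·3)=37/414, b=Δ0−h0·(2M0+M1)/6=-175/46
seg 1: a=-5, c=M1/2=37/46, d=(M2−M1)/(6·3)=-95/1242, b=Δ1−h1·(2M1+M2)/6=-32/23
seg 2: a=-4, c=M2/2=8/69, d=(M3−M2)/(6·3)=-7/1242, b=Δ2−h2·(2M2+M3)/6=63/46
seg 3: a=1, c=M3/2=3/46, d=(M4−M3)/(6·2)=-1/92, b=Δ3−h3·(2M3+M4)/6=44/23
t_q=10 → seg 3, τ=1; S=1+44/23·τ+3/46·τ²+-1/92·τ³=273/92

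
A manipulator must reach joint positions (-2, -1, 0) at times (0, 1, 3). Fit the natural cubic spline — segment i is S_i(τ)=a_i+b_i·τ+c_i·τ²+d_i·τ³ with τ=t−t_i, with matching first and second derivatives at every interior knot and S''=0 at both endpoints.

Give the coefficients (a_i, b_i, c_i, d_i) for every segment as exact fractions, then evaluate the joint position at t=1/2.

Δ: Δ0=1, Δ1=1/2
row 1: diag=6, rhs=-3; c'=1/3, d'=-1/2
back: M1=-1/2
M: M0=0, M1=-1/2, M2=0
seg 0: a=-2, c=M0/2=0, d=(M1−M0)/(6·1)=-1/12, b=Δ0−h0·(2M0+M1)/6=13/12
seg 1: a=-1, c=M1/2=-1/4, d=(M2−M1)/(6·2)=1/24, b=Δ1−h1·(2M1+M2)/6=5/6
t_q=1/2 → seg 0, τ=1/2; S=-2+13/12·τ+0·τ²+-1/12·τ³=-47/32

  seg 0: a=-2 b=13/12 c=0 d=-1/12
  seg 1: a=-1 b=5/6 c=-1/4 d=1/24
S(1/2) = -47/32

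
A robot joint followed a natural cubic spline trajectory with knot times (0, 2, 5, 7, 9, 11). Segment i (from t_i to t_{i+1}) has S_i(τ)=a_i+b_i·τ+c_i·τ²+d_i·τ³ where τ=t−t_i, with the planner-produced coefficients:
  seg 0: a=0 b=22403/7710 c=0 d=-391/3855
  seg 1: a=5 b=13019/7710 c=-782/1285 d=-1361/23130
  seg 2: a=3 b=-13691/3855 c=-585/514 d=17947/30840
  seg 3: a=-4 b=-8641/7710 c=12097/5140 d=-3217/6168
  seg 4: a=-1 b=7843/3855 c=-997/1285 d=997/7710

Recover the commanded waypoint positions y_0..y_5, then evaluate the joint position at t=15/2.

y_0=0 y_1=5 y_2=3 y_3=-4 y_4=-1 y_5=1
S(15/2) = -332019/82240

y_0 = S_0(0) = a_0 = 0
y_1 = S_1(0) = a_1 = 5
y_2 = S_2(0) = a_2 = 3
y_3 = S_3(0) = a_3 = -4
y_4 = S_4(0) = a_4 = -1
y_5 = S_4(2) = 1
t_q=15/2 is in segment 3 (τ=1/2); S_3(τ)=-332019/82240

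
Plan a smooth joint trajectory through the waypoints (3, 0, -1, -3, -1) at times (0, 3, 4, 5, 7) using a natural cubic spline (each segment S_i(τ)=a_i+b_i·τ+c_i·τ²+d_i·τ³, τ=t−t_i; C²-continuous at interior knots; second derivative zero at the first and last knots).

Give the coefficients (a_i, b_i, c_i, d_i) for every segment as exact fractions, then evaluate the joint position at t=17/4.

  seg 0: a=3 b=-205/178 c=0 d=3/178
  seg 1: a=0 b=-62/89 c=27/178 d=-81/178
  seg 2: a=-1 b=-313/178 c=-108/89 d=173/178
  seg 3: a=-3 b=-113/89 c=303/178 d=-101/356
S(17/4) = -17091/11392

Δ: Δ0=-1, Δ1=-1, Δ2=-2, Δ3=1
row 1: diag=8, rhs=0; c'=1/8, d'=0
row 2: denom=4−1·1/8=31/8; d'=(-6−1·0)/(31/8)=-48/31
row 3: denom=6−1·8/31=178/31; d'=(18−1·-48/31)/(178/31)=303/89
back: M3=303/89
back: M2=-48/31−8/31·303/89=-216/89
back: M1=0−1/8·-216/89=27/89
M: M0=0, M1=27/89, M2=-216/89, M3=303/89, M4=0
seg 0: a=3, c=M0/2=0, d=(M1−M0)/(6·3)=3/178, b=Δ0−h0·(2M0+M1)/6=-205/178
seg 1: a=0, c=M1/2=27/178, d=(M2−M1)/(6·1)=-81/178, b=Δ1−h1·(2M1+M2)/6=-62/89
seg 2: a=-1, c=M2/2=-108/89, d=(M3−M2)/(6·1)=173/178, b=Δ2−h2·(2M2+M3)/6=-313/178
seg 3: a=-3, c=M3/2=303/178, d=(M4−M3)/(6·2)=-101/356, b=Δ3−h3·(2M3+M4)/6=-113/89
t_q=17/4 → seg 2, τ=1/4; S=-1+-313/178·τ+-108/89·τ²+173/178·τ³=-17091/11392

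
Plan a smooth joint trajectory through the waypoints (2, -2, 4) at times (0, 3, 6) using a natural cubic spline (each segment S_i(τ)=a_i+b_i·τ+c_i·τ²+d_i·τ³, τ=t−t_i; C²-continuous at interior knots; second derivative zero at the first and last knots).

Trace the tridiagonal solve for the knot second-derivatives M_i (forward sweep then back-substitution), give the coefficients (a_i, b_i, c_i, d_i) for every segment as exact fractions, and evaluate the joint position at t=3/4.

Δ: Δ0=-4/3, Δ1=2
row 1: diag=12, rhs=20; c'=1/4, d'=5/3
back: M1=5/3
M: M0=0, M1=5/3, M2=0
seg 0: a=2, c=M0/2=0, d=(M1−M0)/(6·3)=5/54, b=Δ0−h0·(2M0+M1)/6=-13/6
seg 1: a=-2, c=M1/2=5/6, d=(M2−M1)/(6·3)=-5/54, b=Δ1−h1·(2M1+M2)/6=1/3
t_q=3/4 → seg 0, τ=3/4; S=2+-13/6·τ+0·τ²+5/54·τ³=53/128

  seg 0: a=2 b=-13/6 c=0 d=5/54
  seg 1: a=-2 b=1/3 c=5/6 d=-5/54
S(3/4) = 53/128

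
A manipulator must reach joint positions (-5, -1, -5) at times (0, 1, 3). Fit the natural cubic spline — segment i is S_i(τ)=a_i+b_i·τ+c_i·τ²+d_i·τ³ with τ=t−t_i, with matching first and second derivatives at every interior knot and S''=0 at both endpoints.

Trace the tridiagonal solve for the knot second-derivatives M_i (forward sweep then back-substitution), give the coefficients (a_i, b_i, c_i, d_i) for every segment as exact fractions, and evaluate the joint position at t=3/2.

  seg 0: a=-5 b=5 c=0 d=-1
  seg 1: a=-1 b=2 c=-3 d=1/2
S(3/2) = -11/16

Δ: Δ0=4, Δ1=-2
row 1: diag=6, rhs=-36; c'=1/3, d'=-6
back: M1=-6
M: M0=0, M1=-6, M2=0
seg 0: a=-5, c=M0/2=0, d=(M1−M0)/(6·1)=-1, b=Δ0−h0·(2M0+M1)/6=5
seg 1: a=-1, c=M1/2=-3, d=(M2−M1)/(6·2)=1/2, b=Δ1−h1·(2M1+M2)/6=2
t_q=3/2 → seg 1, τ=1/2; S=-1+2·τ+-3·τ²+1/2·τ³=-11/16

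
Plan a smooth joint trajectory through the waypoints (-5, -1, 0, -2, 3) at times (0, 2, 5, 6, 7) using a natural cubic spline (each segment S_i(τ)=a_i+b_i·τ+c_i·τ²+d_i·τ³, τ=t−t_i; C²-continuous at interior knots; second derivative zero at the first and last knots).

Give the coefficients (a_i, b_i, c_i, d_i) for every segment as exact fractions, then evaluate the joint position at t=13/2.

Δ: Δ0=2, Δ1=1/3, Δ2=-2, Δ3=5
row 1: diag=10, rhs=-10; c'=3/10, d'=-1
row 2: denom=8−3·3/10=71/10; d'=(-14−3·-1)/(71/10)=-110/71
row 3: denom=4−1·10/71=274/71; d'=(42−1·-110/71)/(274/71)=1546/137
back: M3=1546/137
back: M2=-110/71−10/71·1546/137=-430/137
back: M1=-1−3/10·-430/137=-8/137
M: M0=0, M1=-8/137, M2=-430/137, M3=1546/137, M4=0
seg 0: a=-5, c=M0/2=0, d=(M1−M0)/(6·2)=-2/411, b=Δ0−h0·(2M0+M1)/6=830/411
seg 1: a=-1, c=M1/2=-4/137, d=(M2−M1)/(6·3)=-211/1233, b=Δ1−h1·(2M1+M2)/6=806/411
seg 2: a=0, c=M2/2=-215/137, d=(M3−M2)/(6·1)=988/411, b=Δ2−h2·(2M2+M3)/6=-1165/411
seg 3: a=-2, c=M3/2=773/137, d=(M4−M3)/(6·1)=-773/411, b=Δ3−h3·(2M3+M4)/6=509/411
t_q=13/2 → seg 3, τ=1/2; S=-2+509/411·τ+773/137·τ²+-773/411·τ³=-225/1096

  seg 0: a=-5 b=830/411 c=0 d=-2/411
  seg 1: a=-1 b=806/411 c=-4/137 d=-211/1233
  seg 2: a=0 b=-1165/411 c=-215/137 d=988/411
  seg 3: a=-2 b=509/411 c=773/137 d=-773/411
S(13/2) = -225/1096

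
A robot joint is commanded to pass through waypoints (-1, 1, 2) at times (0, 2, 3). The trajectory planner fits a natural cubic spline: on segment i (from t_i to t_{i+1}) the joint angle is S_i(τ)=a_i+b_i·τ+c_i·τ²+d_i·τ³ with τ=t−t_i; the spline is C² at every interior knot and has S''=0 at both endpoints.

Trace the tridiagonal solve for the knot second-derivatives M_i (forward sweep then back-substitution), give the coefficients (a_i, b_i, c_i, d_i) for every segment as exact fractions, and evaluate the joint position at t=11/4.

Δ: Δ0=1, Δ1=1
row 1: diag=6, rhs=0; c'=1/6, d'=0
back: M1=0
M: M0=0, M1=0, M2=0
seg 0: a=-1, c=M0/2=0, d=(M1−M0)/(6·2)=0, b=Δ0−h0·(2M0+M1)/6=1
seg 1: a=1, c=M1/2=0, d=(M2−M1)/(6·1)=0, b=Δ1−h1·(2M1+M2)/6=1
t_q=11/4 → seg 1, τ=3/4; S=1+1·τ+0·τ²+0·τ³=7/4

  seg 0: a=-1 b=1 c=0 d=0
  seg 1: a=1 b=1 c=0 d=0
S(11/4) = 7/4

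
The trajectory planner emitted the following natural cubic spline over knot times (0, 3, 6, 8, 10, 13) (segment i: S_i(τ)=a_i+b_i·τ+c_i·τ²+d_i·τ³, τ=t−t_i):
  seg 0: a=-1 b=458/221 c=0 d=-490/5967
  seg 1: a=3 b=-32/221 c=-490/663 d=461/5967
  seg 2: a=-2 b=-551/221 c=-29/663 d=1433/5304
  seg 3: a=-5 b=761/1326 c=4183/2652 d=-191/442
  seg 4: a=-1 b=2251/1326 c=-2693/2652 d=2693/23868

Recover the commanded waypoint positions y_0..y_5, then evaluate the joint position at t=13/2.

y_0 = S_0(0) = a_0 = -1
y_1 = S_1(0) = a_1 = 3
y_2 = S_2(0) = a_2 = -2
y_3 = S_3(0) = a_3 = -5
y_4 = S_4(0) = a_4 = -1
y_5 = S_4(3) = -2
t_q=13/2 is in segment 2 (τ=1/2); S_2(τ)=-45597/14144

y_0=-1 y_1=3 y_2=-2 y_3=-5 y_4=-1 y_5=-2
S(13/2) = -45597/14144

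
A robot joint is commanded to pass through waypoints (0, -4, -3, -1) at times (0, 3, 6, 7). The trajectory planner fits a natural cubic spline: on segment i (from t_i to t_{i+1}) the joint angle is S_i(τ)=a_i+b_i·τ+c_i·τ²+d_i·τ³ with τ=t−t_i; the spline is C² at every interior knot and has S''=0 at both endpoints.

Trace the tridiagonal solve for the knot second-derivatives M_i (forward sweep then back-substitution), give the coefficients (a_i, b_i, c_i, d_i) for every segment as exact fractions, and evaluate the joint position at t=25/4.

  seg 0: a=0 b=-47/29 c=0 d=25/783
  seg 1: a=-4 b=-22/29 c=25/87 d=20/783
  seg 2: a=-3 b=48/29 c=15/29 d=-5/29
S(25/4) = -4745/1856

Δ: Δ0=-4/3, Δ1=1/3, Δ2=2
row 1: diag=12, rhs=10; c'=1/4, d'=5/6
row 2: denom=8−3·1/4=29/4; d'=(10−3·5/6)/(29/4)=30/29
back: M2=30/29
back: M1=5/6−1/4·30/29=50/87
M: M0=0, M1=50/87, M2=30/29, M3=0
seg 0: a=0, c=M0/2=0, d=(M1−M0)/(6·3)=25/783, b=Δ0−h0·(2M0+M1)/6=-47/29
seg 1: a=-4, c=M1/2=25/87, d=(M2−M1)/(6·3)=20/783, b=Δ1−h1·(2M1+M2)/6=-22/29
seg 2: a=-3, c=M2/2=15/29, d=(M3−M2)/(6·1)=-5/29, b=Δ2−h2·(2M2+M3)/6=48/29
t_q=25/4 → seg 2, τ=1/4; S=-3+48/29·τ+15/29·τ²+-5/29·τ³=-4745/1856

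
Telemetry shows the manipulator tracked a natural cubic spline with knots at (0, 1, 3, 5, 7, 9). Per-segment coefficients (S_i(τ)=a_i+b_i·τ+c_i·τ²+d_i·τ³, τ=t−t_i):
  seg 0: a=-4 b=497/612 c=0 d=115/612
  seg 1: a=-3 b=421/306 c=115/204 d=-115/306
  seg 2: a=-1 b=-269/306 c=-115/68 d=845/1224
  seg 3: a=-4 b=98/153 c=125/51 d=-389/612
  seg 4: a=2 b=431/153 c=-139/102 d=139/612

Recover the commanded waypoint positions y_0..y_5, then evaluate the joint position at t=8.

y_0 = S_0(0) = a_0 = -4
y_1 = S_1(0) = a_1 = -3
y_2 = S_2(0) = a_2 = -1
y_3 = S_3(0) = a_3 = -4
y_4 = S_4(0) = a_4 = 2
y_5 = S_4(2) = 4
t_q=8 is in segment 4 (τ=1); S_4(τ)=751/204

y_0=-4 y_1=-3 y_2=-1 y_3=-4 y_4=2 y_5=4
S(8) = 751/204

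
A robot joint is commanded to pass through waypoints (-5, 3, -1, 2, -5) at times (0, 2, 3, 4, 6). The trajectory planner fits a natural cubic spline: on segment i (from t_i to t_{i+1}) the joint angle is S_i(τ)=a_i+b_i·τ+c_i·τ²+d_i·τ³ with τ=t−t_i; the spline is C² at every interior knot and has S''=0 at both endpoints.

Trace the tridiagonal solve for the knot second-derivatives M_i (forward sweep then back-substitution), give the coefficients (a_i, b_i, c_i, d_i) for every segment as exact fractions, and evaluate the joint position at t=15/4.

  seg 0: a=-5 b=331/44 c=0 d=-155/176
  seg 1: a=3 b=-67/22 c=-465/88 d=381/88
  seg 2: a=-1 b=-5/8 c=339/44 d=-359/88
  seg 3: a=2 b=28/11 c=-399/88 d=133/176
S(15/4) = 6443/5632

Δ: Δ0=4, Δ1=-4, Δ2=3, Δ3=-7/2
row 1: diag=6, rhs=-48; c'=1/6, d'=-8
row 2: denom=4−1·1/6=23/6; d'=(42−1·-8)/(23/6)=300/23
row 3: denom=6−1·6/23=132/23; d'=(-39−1·300/23)/(132/23)=-399/44
back: M3=-399/44
back: M2=300/23−6/23·-399/44=339/22
back: M1=-8−1/6·339/22=-465/44
M: M0=0, M1=-465/44, M2=339/22, M3=-399/44, M4=0
seg 0: a=-5, c=M0/2=0, d=(M1−M0)/(6·2)=-155/176, b=Δ0−h0·(2M0+M1)/6=331/44
seg 1: a=3, c=M1/2=-465/88, d=(M2−M1)/(6·1)=381/88, b=Δ1−h1·(2M1+M2)/6=-67/22
seg 2: a=-1, c=M2/2=339/44, d=(M3−M2)/(6·1)=-359/88, b=Δ2−h2·(2M2+M3)/6=-5/8
seg 3: a=2, c=M3/2=-399/88, d=(M4−M3)/(6·2)=133/176, b=Δ3−h3·(2M3+M4)/6=28/11
t_q=15/4 → seg 2, τ=3/4; S=-1+-5/8·τ+339/44·τ²+-359/88·τ³=6443/5632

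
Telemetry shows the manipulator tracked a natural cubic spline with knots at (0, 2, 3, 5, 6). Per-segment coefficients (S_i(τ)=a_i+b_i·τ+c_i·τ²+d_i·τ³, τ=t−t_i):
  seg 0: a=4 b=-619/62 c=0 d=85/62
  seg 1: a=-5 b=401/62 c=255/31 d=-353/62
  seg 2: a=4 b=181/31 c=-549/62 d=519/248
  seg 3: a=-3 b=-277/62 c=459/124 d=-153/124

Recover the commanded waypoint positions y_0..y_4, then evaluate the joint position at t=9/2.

y_0 = S_0(0) = a_0 = 4
y_1 = S_1(0) = a_1 = -5
y_2 = S_2(0) = a_2 = 4
y_3 = S_3(0) = a_3 = -3
y_4 = S_3(1) = -5
t_q=9/2 is in segment 2 (τ=3/2); S_2(τ)=-203/1984

y_0=4 y_1=-5 y_2=4 y_3=-3 y_4=-5
S(9/2) = -203/1984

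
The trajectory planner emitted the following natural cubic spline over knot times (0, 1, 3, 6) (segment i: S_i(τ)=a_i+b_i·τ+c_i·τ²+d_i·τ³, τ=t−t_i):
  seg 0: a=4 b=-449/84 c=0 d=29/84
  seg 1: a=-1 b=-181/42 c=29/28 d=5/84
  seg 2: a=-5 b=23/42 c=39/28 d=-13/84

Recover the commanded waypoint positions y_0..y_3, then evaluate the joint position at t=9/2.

y_0=4 y_1=-1 y_2=-5 y_3=5
S(9/2) = -351/224

y_0 = S_0(0) = a_0 = 4
y_1 = S_1(0) = a_1 = -1
y_2 = S_2(0) = a_2 = -5
y_3 = S_2(3) = 5
t_q=9/2 is in segment 2 (τ=3/2); S_2(τ)=-351/224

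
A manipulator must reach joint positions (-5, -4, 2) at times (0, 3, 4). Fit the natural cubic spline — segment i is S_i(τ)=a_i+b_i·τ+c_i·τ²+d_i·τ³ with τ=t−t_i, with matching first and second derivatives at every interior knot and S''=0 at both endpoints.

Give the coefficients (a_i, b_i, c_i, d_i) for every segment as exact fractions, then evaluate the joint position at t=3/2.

  seg 0: a=-5 b=-43/24 c=0 d=17/72
  seg 1: a=-4 b=55/12 c=17/8 d=-17/24
S(3/2) = -441/64

Δ: Δ0=1/3, Δ1=6
row 1: diag=8, rhs=34; c'=1/8, d'=17/4
back: M1=17/4
M: M0=0, M1=17/4, M2=0
seg 0: a=-5, c=M0/2=0, d=(M1−M0)/(6·3)=17/72, b=Δ0−h0·(2M0+M1)/6=-43/24
seg 1: a=-4, c=M1/2=17/8, d=(M2−M1)/(6·1)=-17/24, b=Δ1−h1·(2M1+M2)/6=55/12
t_q=3/2 → seg 0, τ=3/2; S=-5+-43/24·τ+0·τ²+17/72·τ³=-441/64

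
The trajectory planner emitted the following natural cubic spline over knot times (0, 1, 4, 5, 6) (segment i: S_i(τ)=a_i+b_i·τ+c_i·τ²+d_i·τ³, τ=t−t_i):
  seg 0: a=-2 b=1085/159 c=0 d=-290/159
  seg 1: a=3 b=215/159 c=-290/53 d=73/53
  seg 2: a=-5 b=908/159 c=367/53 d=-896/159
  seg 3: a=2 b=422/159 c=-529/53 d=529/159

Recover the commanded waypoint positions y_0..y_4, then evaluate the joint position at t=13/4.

y_0=-2 y_1=3 y_2=-5 y_3=2 y_4=-2
S(13/4) = -20247/3392

y_0 = S_0(0) = a_0 = -2
y_1 = S_1(0) = a_1 = 3
y_2 = S_2(0) = a_2 = -5
y_3 = S_3(0) = a_3 = 2
y_4 = S_3(1) = -2
t_q=13/4 is in segment 1 (τ=9/4); S_1(τ)=-20247/3392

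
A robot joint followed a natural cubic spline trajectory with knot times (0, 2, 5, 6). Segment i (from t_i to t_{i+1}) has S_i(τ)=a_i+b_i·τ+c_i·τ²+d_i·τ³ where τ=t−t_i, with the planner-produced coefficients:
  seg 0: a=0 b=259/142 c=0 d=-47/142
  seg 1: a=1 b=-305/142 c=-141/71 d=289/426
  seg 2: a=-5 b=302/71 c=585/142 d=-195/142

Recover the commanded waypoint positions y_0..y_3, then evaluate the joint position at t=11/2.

y_0=0 y_1=1 y_2=-5 y_3=2
S(11/2) = -2289/1136

y_0 = S_0(0) = a_0 = 0
y_1 = S_1(0) = a_1 = 1
y_2 = S_2(0) = a_2 = -5
y_3 = S_2(1) = 2
t_q=11/2 is in segment 2 (τ=1/2); S_2(τ)=-2289/1136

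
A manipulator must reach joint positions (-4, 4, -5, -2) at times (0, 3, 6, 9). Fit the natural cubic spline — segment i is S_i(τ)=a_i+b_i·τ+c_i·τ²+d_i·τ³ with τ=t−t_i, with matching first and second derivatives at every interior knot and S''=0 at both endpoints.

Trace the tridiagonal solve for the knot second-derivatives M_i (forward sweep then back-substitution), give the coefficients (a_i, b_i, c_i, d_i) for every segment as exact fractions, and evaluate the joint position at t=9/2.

  seg 0: a=-4 b=40/9 c=0 d=-16/81
  seg 1: a=4 b=-8/9 c=-16/9 d=29/81
  seg 2: a=-5 b=-17/9 c=13/9 d=-13/81
S(9/2) = -1/8

Δ: Δ0=8/3, Δ1=-3, Δ2=1
row 1: diag=12, rhs=-34; c'=1/4, d'=-17/6
row 2: denom=12−3·1/4=45/4; d'=(24−3·-17/6)/(45/4)=26/9
back: M2=26/9
back: M1=-17/6−1/4·26/9=-32/9
M: M0=0, M1=-32/9, M2=26/9, M3=0
seg 0: a=-4, c=M0/2=0, d=(M1−M0)/(6·3)=-16/81, b=Δ0−h0·(2M0+M1)/6=40/9
seg 1: a=4, c=M1/2=-16/9, d=(M2−M1)/(6·3)=29/81, b=Δ1−h1·(2M1+M2)/6=-8/9
seg 2: a=-5, c=M2/2=13/9, d=(M3−M2)/(6·3)=-13/81, b=Δ2−h2·(2M2+M3)/6=-17/9
t_q=9/2 → seg 1, τ=3/2; S=4+-8/9·τ+-16/9·τ²+29/81·τ³=-1/8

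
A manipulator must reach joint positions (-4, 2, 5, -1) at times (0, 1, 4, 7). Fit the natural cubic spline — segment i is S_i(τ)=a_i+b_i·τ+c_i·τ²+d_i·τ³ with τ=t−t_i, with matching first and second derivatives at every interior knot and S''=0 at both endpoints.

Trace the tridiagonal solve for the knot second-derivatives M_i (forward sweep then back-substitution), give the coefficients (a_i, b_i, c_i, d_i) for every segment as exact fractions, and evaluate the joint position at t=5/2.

Δ: Δ0=6, Δ1=1, Δ2=-2
row 1: diag=8, rhs=-30; c'=3/8, d'=-15/4
row 2: denom=12−3·3/8=87/8; d'=(-18−3·-15/4)/(87/8)=-18/29
back: M2=-18/29
back: M1=-15/4−3/8·-18/29=-102/29
M: M0=0, M1=-102/29, M2=-18/29, M3=0
seg 0: a=-4, c=M0/2=0, d=(M1−M0)/(6·1)=-17/29, b=Δ0−h0·(2M0+M1)/6=191/29
seg 1: a=2, c=M1/2=-51/29, d=(M2−M1)/(6·3)=14/87, b=Δ1−h1·(2M1+M2)/6=140/29
seg 2: a=5, c=M2/2=-9/29, d=(M3−M2)/(6·3)=1/29, b=Δ2−h2·(2M2+M3)/6=-40/29
t_q=5/2 → seg 1, τ=3/2; S=2+140/29·τ+-51/29·τ²+14/87·τ³=169/29

  seg 0: a=-4 b=191/29 c=0 d=-17/29
  seg 1: a=2 b=140/29 c=-51/29 d=14/87
  seg 2: a=5 b=-40/29 c=-9/29 d=1/29
S(5/2) = 169/29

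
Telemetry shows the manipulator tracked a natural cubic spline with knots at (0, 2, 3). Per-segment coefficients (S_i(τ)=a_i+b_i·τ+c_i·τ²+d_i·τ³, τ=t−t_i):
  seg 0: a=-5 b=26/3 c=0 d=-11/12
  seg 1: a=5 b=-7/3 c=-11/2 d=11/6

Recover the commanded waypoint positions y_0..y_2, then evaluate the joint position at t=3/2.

y_0 = S_0(0) = a_0 = -5
y_1 = S_1(0) = a_1 = 5
y_2 = S_1(1) = -1
t_q=3/2 is in segment 0 (τ=3/2); S_0(τ)=157/32

y_0=-5 y_1=5 y_2=-1
S(3/2) = 157/32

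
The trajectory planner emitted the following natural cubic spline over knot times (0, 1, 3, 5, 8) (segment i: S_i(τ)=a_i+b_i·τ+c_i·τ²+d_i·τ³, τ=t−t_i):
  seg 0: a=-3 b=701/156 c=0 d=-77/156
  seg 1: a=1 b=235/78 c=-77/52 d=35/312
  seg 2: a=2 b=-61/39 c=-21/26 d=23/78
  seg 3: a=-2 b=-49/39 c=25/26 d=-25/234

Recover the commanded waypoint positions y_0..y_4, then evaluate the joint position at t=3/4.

y_0=-3 y_1=1 y_2=2 y_3=-2 y_4=0
S(3/4) = 539/3328

y_0 = S_0(0) = a_0 = -3
y_1 = S_1(0) = a_1 = 1
y_2 = S_2(0) = a_2 = 2
y_3 = S_3(0) = a_3 = -2
y_4 = S_3(3) = 0
t_q=3/4 is in segment 0 (τ=3/4); S_0(τ)=539/3328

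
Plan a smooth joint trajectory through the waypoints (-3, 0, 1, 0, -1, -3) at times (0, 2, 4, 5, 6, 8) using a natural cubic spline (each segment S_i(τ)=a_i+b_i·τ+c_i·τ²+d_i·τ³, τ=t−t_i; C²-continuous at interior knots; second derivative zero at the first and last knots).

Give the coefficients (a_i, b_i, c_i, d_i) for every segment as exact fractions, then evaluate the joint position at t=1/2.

Δ: Δ0=3/2, Δ1=1/2, Δ2=-1, Δ3=-1, Δ4=-1
row 1: diag=8, rhs=-6; c'=1/4, d'=-3/4
row 2: denom=6−2·1/4=11/2; d'=(-9−2·-3/4)/(11/2)=-15/11
row 3: denom=4−1·2/11=42/11; d'=(0−1·-15/11)/(42/11)=5/14
row 4: denom=6−1·11/42=241/42; d'=(0−1·5/14)/(241/42)=-15/241
back: M4=-15/241
back: M3=5/14−11/42·-15/241=90/241
back: M2=-15/11−2/11·90/241=-345/241
back: M1=-3/4−1/4·-345/241=-189/482
M: M0=0, M1=-189/482, M2=-345/241, M3=90/241, M4=-15/241, M5=0
seg 0: a=-3, c=M0/2=0, d=(M1−M0)/(6·2)=-63/1928, b=Δ0−h0·(2M0+M1)/6=393/241
seg 1: a=0, c=M1/2=-189/964, d=(M2−M1)/(6·2)=-167/1928, b=Δ1−h1·(2M1+M2)/6=597/482
seg 2: a=1, c=M2/2=-345/482, d=(M3−M2)/(6·1)=145/482, b=Δ2−h2·(2M2+M3)/6=-141/241
seg 3: a=0, c=M3/2=45/241, d=(M4−M3)/(6·1)=-35/482, b=Δ3−h3·(2M3+M4)/6=-537/482
seg 4: a=-1, c=M4/2=-15/482, d=(M5−M4)/(6·2)=5/964, b=Δ4−h4·(2M4+M5)/6=-231/241
t_q=1/2 → seg 0, τ=1/2; S=-3+393/241·τ+0·τ²+-63/1928·τ³=-33759/15424

  seg 0: a=-3 b=393/241 c=0 d=-63/1928
  seg 1: a=0 b=597/482 c=-189/964 d=-167/1928
  seg 2: a=1 b=-141/241 c=-345/482 d=145/482
  seg 3: a=0 b=-537/482 c=45/241 d=-35/482
  seg 4: a=-1 b=-231/241 c=-15/482 d=5/964
S(1/2) = -33759/15424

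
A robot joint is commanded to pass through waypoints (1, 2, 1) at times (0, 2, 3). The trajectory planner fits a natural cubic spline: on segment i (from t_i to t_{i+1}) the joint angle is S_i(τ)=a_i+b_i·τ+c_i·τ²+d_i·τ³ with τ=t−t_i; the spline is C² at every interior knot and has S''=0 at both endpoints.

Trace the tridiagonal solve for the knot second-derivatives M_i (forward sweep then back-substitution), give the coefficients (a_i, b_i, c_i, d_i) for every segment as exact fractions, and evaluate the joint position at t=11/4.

  seg 0: a=1 b=1 c=0 d=-1/8
  seg 1: a=2 b=-1/2 c=-3/4 d=1/4
S(11/4) = 335/256

Δ: Δ0=1/2, Δ1=-1
row 1: diag=6, rhs=-9; c'=1/6, d'=-3/2
back: M1=-3/2
M: M0=0, M1=-3/2, M2=0
seg 0: a=1, c=M0/2=0, d=(M1−M0)/(6·2)=-1/8, b=Δ0−h0·(2M0+M1)/6=1
seg 1: a=2, c=M1/2=-3/4, d=(M2−M1)/(6·1)=1/4, b=Δ1−h1·(2M1+M2)/6=-1/2
t_q=11/4 → seg 1, τ=3/4; S=2+-1/2·τ+-3/4·τ²+1/4·τ³=335/256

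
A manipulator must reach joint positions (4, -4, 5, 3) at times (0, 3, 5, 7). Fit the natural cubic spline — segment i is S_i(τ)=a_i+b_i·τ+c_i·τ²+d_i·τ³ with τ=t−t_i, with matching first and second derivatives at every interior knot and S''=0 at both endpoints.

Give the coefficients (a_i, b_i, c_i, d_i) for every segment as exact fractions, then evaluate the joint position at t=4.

Δ: Δ0=-8/3, Δ1=9/2, Δ2=-1
row 1: diag=10, rhs=43; c'=1/5, d'=43/10
row 2: denom=8−2·1/5=38/5; d'=(-33−2·43/10)/(38/5)=-104/19
back: M2=-104/19
back: M1=43/10−1/5·-104/19=205/38
M: M0=0, M1=205/38, M2=-104/19, M3=0
seg 0: a=4, c=M0/2=0, d=(M1−M0)/(6·3)=205/684, b=Δ0−h0·(2M0+M1)/6=-1223/228
seg 1: a=-4, c=M1/2=205/76, d=(M2−M1)/(6·2)=-413/456, b=Δ1−h1·(2M1+M2)/6=311/114
seg 2: a=5, c=M2/2=-52/19, d=(M3−M2)/(6·2)=26/57, b=Δ2−h2·(2M2+M3)/6=151/57
t_q=4 → seg 1, τ=1; S=-4+311/114·τ+205/76·τ²+-413/456·τ³=79/152

  seg 0: a=4 b=-1223/228 c=0 d=205/684
  seg 1: a=-4 b=311/114 c=205/76 d=-413/456
  seg 2: a=5 b=151/57 c=-52/19 d=26/57
S(4) = 79/152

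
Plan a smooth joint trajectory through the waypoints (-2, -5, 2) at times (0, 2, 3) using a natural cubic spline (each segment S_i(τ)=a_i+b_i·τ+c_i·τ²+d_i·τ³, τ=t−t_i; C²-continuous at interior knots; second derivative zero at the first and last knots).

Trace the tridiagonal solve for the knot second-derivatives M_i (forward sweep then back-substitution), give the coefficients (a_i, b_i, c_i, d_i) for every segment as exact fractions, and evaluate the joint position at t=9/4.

Δ: Δ0=-3/2, Δ1=7
row 1: diag=6, rhs=51; c'=1/6, d'=17/2
back: M1=17/2
M: M0=0, M1=17/2, M2=0
seg 0: a=-2, c=M0/2=0, d=(M1−M0)/(6·2)=17/24, b=Δ0−h0·(2M0+M1)/6=-13/3
seg 1: a=-5, c=M1/2=17/4, d=(M2−M1)/(6·1)=-17/12, b=Δ1−h1·(2M1+M2)/6=25/6
t_q=9/4 → seg 1, τ=1/4; S=-5+25/6·τ+17/4·τ²+-17/12·τ³=-951/256

  seg 0: a=-2 b=-13/3 c=0 d=17/24
  seg 1: a=-5 b=25/6 c=17/4 d=-17/12
S(9/4) = -951/256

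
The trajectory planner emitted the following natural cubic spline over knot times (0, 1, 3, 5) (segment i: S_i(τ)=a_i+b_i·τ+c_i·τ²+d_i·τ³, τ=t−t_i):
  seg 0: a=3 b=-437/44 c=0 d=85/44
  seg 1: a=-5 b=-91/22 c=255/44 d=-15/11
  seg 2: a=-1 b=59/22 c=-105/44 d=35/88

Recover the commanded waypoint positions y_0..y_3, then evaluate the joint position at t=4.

y_0=3 y_1=-5 y_2=-1 y_3=-2
S(4) = -27/88

y_0 = S_0(0) = a_0 = 3
y_1 = S_1(0) = a_1 = -5
y_2 = S_2(0) = a_2 = -1
y_3 = S_2(2) = -2
t_q=4 is in segment 2 (τ=1); S_2(τ)=-27/88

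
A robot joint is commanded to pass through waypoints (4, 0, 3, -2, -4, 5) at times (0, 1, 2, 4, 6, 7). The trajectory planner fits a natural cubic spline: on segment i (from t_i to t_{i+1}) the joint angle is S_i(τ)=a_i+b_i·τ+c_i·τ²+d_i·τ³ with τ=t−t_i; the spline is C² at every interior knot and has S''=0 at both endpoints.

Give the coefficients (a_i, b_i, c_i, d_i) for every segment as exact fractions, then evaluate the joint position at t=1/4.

  seg 0: a=4 b=-1391/229 c=0 d=475/229
  seg 1: a=0 b=34/229 c=1425/229 d=-772/229
  seg 2: a=3 b=568/229 c=-891/229 d=1283/1832
  seg 3: a=-2 b=-2143/458 c=285/916 d=175/229
  seg 4: a=-4 b=2627/458 c=4485/916 d=-1495/916
S(1/4) = 36843/14656

Δ: Δ0=-4, Δ1=3, Δ2=-5/2, Δ3=-1, Δ4=9
row 1: diag=4, rhs=42; c'=1/4, d'=21/2
row 2: denom=6−1·1/4=23/4; d'=(-33−1·21/2)/(23/4)=-174/23
row 3: denom=8−2·8/23=168/23; d'=(9−2·-174/23)/(168/23)=185/56
row 4: denom=6−2·23/84=229/42; d'=(60−2·185/56)/(229/42)=4485/458
back: M4=4485/458
back: M3=185/56−23/84·4485/458=285/458
back: M2=-174/23−8/23·285/458=-1782/229
back: M1=21/2−1/4·-1782/229=2850/229
M: M0=0, M1=2850/229, M2=-1782/229, M3=285/458, M4=4485/458, M5=0
seg 0: a=4, c=M0/2=0, d=(M1−M0)/(6·1)=475/229, b=Δ0−h0·(2M0+M1)/6=-1391/229
seg 1: a=0, c=M1/2=1425/229, d=(M2−M1)/(6·1)=-772/229, b=Δ1−h1·(2M1+M2)/6=34/229
seg 2: a=3, c=M2/2=-891/229, d=(M3−M2)/(6·2)=1283/1832, b=Δ2−h2·(2M2+M3)/6=568/229
seg 3: a=-2, c=M3/2=285/916, d=(M4−M3)/(6·2)=175/229, b=Δ3−h3·(2M3+M4)/6=-2143/458
seg 4: a=-4, c=M4/2=4485/916, d=(M5−M4)/(6·1)=-1495/916, b=Δ4−h4·(2M4+M5)/6=2627/458
t_q=1/4 → seg 0, τ=1/4; S=4+-1391/229·τ+0·τ²+475/229·τ³=36843/14656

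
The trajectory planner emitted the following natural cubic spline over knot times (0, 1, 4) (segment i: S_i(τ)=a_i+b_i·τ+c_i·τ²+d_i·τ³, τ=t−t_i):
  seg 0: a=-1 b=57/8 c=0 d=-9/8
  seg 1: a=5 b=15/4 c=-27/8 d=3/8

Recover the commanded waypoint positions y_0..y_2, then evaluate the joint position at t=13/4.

y_0=-1 y_1=5 y_2=-4
S(13/4) = 319/512

y_0 = S_0(0) = a_0 = -1
y_1 = S_1(0) = a_1 = 5
y_2 = S_1(3) = -4
t_q=13/4 is in segment 1 (τ=9/4); S_1(τ)=319/512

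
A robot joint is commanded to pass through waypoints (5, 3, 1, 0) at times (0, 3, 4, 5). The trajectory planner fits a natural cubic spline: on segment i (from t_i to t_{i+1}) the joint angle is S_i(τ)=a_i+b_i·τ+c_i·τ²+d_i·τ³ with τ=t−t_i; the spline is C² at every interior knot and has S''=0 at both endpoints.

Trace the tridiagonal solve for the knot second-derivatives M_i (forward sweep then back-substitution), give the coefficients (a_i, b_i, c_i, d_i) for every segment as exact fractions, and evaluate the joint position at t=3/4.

Δ: Δ0=-2/3, Δ1=-2, Δ2=-1
row 1: diag=8, rhs=-8; c'=1/8, d'=-1
row 2: denom=4−1·1/8=31/8; d'=(6−1·-1)/(31/8)=56/31
back: M2=56/31
back: M1=-1−1/8·56/31=-38/31
M: M0=0, M1=-38/31, M2=56/31, M3=0
seg 0: a=5, c=M0/2=0, d=(M1−M0)/(6·3)=-19/279, b=Δ0−h0·(2M0+M1)/6=-5/93
seg 1: a=3, c=M1/2=-19/31, d=(M2−M1)/(6·1)=47/93, b=Δ1−h1·(2M1+M2)/6=-176/93
seg 2: a=1, c=M2/2=28/31, d=(M3−M2)/(6·1)=-28/93, b=Δ2−h2·(2M2+M3)/6=-149/93
t_q=3/4 → seg 0, τ=3/4; S=5+-5/93·τ+0·τ²+-19/279·τ³=9783/1984

  seg 0: a=5 b=-5/93 c=0 d=-19/279
  seg 1: a=3 b=-176/93 c=-19/31 d=47/93
  seg 2: a=1 b=-149/93 c=28/31 d=-28/93
S(3/4) = 9783/1984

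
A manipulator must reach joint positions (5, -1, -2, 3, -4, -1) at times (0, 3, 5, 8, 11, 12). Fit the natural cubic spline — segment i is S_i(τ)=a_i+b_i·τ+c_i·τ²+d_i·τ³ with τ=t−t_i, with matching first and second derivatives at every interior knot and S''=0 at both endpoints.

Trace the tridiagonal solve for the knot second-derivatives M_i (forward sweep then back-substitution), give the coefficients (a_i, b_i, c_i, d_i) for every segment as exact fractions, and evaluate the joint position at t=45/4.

Δ: Δ0=-2, Δ1=-1/2, Δ2=5/3, Δ3=-7/3, Δ4=3
row 1: diag=10, rhs=9; c'=1/5, d'=9/10
row 2: denom=10−2·1/5=48/5; d'=(13−2·9/10)/(48/5)=7/6
row 3: denom=12−3·5/16=177/16; d'=(-24−3·7/6)/(177/16)=-440/177
row 4: denom=8−3·16/59=424/59; d'=(32−3·-440/177)/(424/59)=291/53
back: M4=291/53
back: M3=-440/177−16/59·291/53=-632/159
back: M2=7/6−5/16·-632/159=383/159
back: M1=9/10−1/5·383/159=133/318
M: M0=0, M1=133/318, M2=383/159, M3=-632/159, M4=291/53, M5=0
seg 0: a=5, c=M0/2=0, d=(M1−M0)/(6·3)=133/5724, b=Δ0−h0·(2M0+M1)/6=-1405/636
seg 1: a=-1, c=M1/2=133/636, d=(M2−M1)/(6·2)=211/1272, b=Δ1−h1·(2M1+M2)/6=-503/318
seg 2: a=-2, c=M2/2=383/318, d=(M3−M2)/(6·3)=-1015/2862, b=Δ2−h2·(2M2+M3)/6=66/53
seg 3: a=3, c=M3/2=-316/159, d=(M4−M3)/(6·3)=1505/2862, b=Δ3−h3·(2M3+M4)/6=-117/106
seg 4: a=-4, c=M4/2=291/106, d=(M5−M4)/(6·1)=-97/106, b=Δ4−h4·(2M4+M5)/6=62/53
t_q=45/4 → seg 4, τ=1/4; S=-4+62/53·τ+291/106·τ²+-97/106·τ³=-24085/6784

  seg 0: a=5 b=-1405/636 c=0 d=133/5724
  seg 1: a=-1 b=-503/318 c=133/636 d=211/1272
  seg 2: a=-2 b=66/53 c=383/318 d=-1015/2862
  seg 3: a=3 b=-117/106 c=-316/159 d=1505/2862
  seg 4: a=-4 b=62/53 c=291/106 d=-97/106
S(45/4) = -24085/6784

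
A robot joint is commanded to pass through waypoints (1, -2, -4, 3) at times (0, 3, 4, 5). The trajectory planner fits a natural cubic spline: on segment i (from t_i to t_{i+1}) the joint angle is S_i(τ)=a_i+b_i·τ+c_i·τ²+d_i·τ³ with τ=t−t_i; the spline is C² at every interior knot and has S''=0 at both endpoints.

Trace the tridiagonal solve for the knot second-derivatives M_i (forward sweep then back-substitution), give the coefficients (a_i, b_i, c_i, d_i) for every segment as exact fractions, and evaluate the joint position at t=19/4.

  seg 0: a=1 b=8/31 c=0 d=-13/93
  seg 1: a=-2 b=-109/31 c=-39/31 d=86/31
  seg 2: a=-4 b=71/31 c=219/31 d=-73/31
S(19/4) = 1385/1984

Δ: Δ0=-1, Δ1=-2, Δ2=7
row 1: diag=8, rhs=-6; c'=1/8, d'=-3/4
row 2: denom=4−1·1/8=31/8; d'=(54−1·-3/4)/(31/8)=438/31
back: M2=438/31
back: M1=-3/4−1/8·438/31=-78/31
M: M0=0, M1=-78/31, M2=438/31, M3=0
seg 0: a=1, c=M0/2=0, d=(M1−M0)/(6·3)=-13/93, b=Δ0−h0·(2M0+M1)/6=8/31
seg 1: a=-2, c=M1/2=-39/31, d=(M2−M1)/(6·1)=86/31, b=Δ1−h1·(2M1+M2)/6=-109/31
seg 2: a=-4, c=M2/2=219/31, d=(M3−M2)/(6·1)=-73/31, b=Δ2−h2·(2M2+M3)/6=71/31
t_q=19/4 → seg 2, τ=3/4; S=-4+71/31·τ+219/31·τ²+-73/31·τ³=1385/1984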